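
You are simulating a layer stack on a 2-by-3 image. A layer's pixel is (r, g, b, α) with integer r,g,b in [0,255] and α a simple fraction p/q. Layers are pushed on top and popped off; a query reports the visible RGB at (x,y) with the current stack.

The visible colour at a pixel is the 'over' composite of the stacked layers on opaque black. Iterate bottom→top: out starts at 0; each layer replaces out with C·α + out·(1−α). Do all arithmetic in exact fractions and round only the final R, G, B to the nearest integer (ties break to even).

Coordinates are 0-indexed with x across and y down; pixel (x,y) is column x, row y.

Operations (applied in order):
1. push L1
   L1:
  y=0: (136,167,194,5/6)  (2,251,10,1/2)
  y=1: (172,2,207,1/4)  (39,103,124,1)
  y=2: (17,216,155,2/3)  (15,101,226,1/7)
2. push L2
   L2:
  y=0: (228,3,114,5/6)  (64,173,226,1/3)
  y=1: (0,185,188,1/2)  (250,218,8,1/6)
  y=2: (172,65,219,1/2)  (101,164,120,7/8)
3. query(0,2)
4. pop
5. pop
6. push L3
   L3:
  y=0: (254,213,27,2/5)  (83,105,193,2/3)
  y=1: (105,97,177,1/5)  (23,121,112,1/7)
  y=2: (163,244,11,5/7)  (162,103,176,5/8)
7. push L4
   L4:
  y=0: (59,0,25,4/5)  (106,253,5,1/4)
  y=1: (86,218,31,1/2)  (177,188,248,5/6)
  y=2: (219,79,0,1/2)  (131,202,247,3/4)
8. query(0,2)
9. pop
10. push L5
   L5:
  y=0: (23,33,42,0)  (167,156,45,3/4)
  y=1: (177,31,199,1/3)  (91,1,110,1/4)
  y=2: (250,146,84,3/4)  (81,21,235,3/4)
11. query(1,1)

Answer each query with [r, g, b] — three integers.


at x=0,y=2 over L1,L2:
+L1 (α=2/3) → [34/3, 144, 310/3]
+L2 (α=1/2) → [275/3, 209/2, 967/6]
= [92, 104, 161]

at x=0,y=2 over L3,L4:
+L3 (α=5/7) → [815/7, 1220/7, 55/7]
+L4 (α=1/2) → [1174/7, 1773/14, 55/14]
= [168, 127, 4]

(1,1) stack=L3,L5; from [0,0,0]:
after L3 α=1/7: [23/7, 121/7, 16]
after L5 α=1/4: [353/14, 185/14, 79/2]
→ [25, 13, 40]


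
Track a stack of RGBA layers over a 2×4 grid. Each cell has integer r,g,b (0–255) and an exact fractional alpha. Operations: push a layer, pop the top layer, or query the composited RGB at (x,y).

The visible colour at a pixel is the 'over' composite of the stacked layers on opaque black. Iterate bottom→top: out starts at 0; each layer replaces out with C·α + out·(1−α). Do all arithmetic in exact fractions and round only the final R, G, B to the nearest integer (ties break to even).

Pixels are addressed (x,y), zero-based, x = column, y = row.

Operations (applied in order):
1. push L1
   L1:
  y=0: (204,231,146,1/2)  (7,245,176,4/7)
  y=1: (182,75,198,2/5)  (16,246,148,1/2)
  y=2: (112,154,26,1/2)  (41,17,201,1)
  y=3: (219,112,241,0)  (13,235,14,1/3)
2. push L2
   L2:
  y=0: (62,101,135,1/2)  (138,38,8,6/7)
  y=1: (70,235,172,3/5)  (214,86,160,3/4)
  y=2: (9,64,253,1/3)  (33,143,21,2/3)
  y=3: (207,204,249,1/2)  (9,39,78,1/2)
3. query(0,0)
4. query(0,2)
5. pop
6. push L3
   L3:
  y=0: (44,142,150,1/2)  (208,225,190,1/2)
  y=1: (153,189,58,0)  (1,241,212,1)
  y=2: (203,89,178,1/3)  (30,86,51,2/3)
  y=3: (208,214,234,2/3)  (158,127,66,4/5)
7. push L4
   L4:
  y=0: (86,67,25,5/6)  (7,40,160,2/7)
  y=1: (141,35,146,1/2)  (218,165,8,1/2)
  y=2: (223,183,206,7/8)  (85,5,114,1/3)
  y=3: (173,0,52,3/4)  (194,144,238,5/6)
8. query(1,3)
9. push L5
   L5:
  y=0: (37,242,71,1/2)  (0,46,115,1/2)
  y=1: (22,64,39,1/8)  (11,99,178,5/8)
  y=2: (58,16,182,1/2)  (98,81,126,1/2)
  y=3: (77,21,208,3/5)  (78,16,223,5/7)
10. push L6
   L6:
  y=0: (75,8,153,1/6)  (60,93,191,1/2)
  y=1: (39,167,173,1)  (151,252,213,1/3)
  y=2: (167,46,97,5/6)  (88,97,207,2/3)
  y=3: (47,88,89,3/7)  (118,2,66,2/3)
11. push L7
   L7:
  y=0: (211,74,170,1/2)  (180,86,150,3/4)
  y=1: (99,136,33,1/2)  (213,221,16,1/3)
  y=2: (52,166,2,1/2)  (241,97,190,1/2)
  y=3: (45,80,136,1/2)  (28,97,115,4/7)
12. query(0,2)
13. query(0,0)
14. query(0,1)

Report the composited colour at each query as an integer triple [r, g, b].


at x=0,y=0 over L1,L2:
L1 α=1/2: [102, 231/2, 73]
L2 α=1/2: [82, 433/4, 104]
= [82, 108, 104]

(0,2) stack=L1,L2; from [0,0,0]:
L1 α=1/2: [56, 77, 13]
L2 α=1/3: [121/3, 218/3, 93]
→ [40, 73, 93]

query (1,3) [L1,L3,L4] — begin 0,0,0
+L1 (α=1/3) → [13/3, 235/3, 14/3]
+L3 (α=4/5) → [1909/15, 1759/15, 806/15]
+L4 (α=5/6) → [16459/90, 12559/90, 9328/45]
→ [183, 140, 207]

(0,2) stack=L1,L3,L4,L5,L6,L7; from [0,0,0]:
L1 α=1/2: [56, 77, 13]
L3 α=1/3: [105, 81, 68]
L4 α=7/8: [833/4, 681/4, 755/4]
L5 α=1/2: [1065/8, 745/8, 1483/8]
L6 α=5/6: [7745/48, 2585/48, 5363/48]
L7 α=1/2: [10241/96, 10553/96, 5459/96]
→ [107, 110, 57]

(0,0) stack=L1,L3,L4,L5,L6,L7; from [0,0,0]:
+L1 (α=1/2) → [102, 231/2, 73]
+L3 (α=1/2) → [73, 515/4, 223/2]
+L4 (α=5/6) → [503/6, 1855/24, 473/12]
+L5 (α=1/2) → [725/12, 7663/48, 1325/24]
+L6 (α=1/6) → [4525/72, 38699/288, 10297/144]
+L7 (α=1/2) → [19717/144, 60011/576, 34777/288]
= [137, 104, 121]

(0,1) stack=L1,L3,L4,L5,L6,L7; from [0,0,0]:
+L1 (α=2/5) → [364/5, 30, 396/5]
+L3 (α=0) → [364/5, 30, 396/5]
+L4 (α=1/2) → [1069/10, 65/2, 563/5]
+L5 (α=1/8) → [7703/80, 583/16, 517/5]
+L6 (α=1) → [39, 167, 173]
+L7 (α=1/2) → [69, 303/2, 103]
rounded: [69, 152, 103]


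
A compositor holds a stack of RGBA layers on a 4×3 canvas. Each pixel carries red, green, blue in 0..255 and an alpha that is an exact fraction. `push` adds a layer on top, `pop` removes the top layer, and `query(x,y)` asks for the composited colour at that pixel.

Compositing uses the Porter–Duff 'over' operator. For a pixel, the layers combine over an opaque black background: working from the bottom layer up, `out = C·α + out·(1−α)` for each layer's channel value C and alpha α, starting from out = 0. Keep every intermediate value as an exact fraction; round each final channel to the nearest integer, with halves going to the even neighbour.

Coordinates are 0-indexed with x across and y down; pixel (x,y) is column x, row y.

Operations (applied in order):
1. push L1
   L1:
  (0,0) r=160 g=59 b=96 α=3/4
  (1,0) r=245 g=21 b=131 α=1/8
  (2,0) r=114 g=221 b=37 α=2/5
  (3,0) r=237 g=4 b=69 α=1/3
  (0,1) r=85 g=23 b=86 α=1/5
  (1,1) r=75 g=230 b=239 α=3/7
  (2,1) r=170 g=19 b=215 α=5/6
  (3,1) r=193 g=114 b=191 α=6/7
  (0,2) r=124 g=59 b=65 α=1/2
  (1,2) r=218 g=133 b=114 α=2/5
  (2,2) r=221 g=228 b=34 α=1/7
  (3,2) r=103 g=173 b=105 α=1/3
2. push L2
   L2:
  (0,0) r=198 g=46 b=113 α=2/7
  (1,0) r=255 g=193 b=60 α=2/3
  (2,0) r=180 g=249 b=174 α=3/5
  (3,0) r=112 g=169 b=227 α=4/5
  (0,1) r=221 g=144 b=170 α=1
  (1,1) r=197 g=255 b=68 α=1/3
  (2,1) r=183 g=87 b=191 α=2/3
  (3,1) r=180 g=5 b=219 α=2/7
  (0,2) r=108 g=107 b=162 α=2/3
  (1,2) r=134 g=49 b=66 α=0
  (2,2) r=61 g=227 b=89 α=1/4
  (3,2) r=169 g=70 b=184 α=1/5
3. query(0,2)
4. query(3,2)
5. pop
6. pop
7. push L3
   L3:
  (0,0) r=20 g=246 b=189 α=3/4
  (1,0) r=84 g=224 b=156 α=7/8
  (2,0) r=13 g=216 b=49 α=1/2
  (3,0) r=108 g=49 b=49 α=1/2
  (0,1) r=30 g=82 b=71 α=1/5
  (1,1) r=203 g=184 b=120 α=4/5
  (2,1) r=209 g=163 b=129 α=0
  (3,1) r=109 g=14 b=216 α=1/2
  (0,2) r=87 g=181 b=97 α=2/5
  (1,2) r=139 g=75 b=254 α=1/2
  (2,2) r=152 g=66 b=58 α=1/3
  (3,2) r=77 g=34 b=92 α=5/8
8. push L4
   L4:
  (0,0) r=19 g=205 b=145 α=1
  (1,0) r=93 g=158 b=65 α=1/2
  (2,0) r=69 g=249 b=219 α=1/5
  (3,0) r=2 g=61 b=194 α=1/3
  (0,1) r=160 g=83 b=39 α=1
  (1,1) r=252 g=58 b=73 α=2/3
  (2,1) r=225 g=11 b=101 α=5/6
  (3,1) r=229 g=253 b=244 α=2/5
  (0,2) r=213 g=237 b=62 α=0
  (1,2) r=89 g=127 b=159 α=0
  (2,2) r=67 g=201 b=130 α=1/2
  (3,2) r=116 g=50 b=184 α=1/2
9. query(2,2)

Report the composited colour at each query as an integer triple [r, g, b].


(0,2) stack=L1,L2; from [0,0,0]:
after L1 α=1/2: [62, 59/2, 65/2]
after L2 α=2/3: [278/3, 487/6, 713/6]
= [93, 81, 119]

(3,2) stack=L1,L2; from [0,0,0]:
+L1 (α=1/3) → [103/3, 173/3, 35]
+L2 (α=1/5) → [919/15, 902/15, 324/5]
= [61, 60, 65]

(2,2) stack=L3,L4; from [0,0,0]:
+L3 (α=1/3) → [152/3, 22, 58/3]
+L4 (α=1/2) → [353/6, 223/2, 224/3]
rounded: [59, 112, 75]


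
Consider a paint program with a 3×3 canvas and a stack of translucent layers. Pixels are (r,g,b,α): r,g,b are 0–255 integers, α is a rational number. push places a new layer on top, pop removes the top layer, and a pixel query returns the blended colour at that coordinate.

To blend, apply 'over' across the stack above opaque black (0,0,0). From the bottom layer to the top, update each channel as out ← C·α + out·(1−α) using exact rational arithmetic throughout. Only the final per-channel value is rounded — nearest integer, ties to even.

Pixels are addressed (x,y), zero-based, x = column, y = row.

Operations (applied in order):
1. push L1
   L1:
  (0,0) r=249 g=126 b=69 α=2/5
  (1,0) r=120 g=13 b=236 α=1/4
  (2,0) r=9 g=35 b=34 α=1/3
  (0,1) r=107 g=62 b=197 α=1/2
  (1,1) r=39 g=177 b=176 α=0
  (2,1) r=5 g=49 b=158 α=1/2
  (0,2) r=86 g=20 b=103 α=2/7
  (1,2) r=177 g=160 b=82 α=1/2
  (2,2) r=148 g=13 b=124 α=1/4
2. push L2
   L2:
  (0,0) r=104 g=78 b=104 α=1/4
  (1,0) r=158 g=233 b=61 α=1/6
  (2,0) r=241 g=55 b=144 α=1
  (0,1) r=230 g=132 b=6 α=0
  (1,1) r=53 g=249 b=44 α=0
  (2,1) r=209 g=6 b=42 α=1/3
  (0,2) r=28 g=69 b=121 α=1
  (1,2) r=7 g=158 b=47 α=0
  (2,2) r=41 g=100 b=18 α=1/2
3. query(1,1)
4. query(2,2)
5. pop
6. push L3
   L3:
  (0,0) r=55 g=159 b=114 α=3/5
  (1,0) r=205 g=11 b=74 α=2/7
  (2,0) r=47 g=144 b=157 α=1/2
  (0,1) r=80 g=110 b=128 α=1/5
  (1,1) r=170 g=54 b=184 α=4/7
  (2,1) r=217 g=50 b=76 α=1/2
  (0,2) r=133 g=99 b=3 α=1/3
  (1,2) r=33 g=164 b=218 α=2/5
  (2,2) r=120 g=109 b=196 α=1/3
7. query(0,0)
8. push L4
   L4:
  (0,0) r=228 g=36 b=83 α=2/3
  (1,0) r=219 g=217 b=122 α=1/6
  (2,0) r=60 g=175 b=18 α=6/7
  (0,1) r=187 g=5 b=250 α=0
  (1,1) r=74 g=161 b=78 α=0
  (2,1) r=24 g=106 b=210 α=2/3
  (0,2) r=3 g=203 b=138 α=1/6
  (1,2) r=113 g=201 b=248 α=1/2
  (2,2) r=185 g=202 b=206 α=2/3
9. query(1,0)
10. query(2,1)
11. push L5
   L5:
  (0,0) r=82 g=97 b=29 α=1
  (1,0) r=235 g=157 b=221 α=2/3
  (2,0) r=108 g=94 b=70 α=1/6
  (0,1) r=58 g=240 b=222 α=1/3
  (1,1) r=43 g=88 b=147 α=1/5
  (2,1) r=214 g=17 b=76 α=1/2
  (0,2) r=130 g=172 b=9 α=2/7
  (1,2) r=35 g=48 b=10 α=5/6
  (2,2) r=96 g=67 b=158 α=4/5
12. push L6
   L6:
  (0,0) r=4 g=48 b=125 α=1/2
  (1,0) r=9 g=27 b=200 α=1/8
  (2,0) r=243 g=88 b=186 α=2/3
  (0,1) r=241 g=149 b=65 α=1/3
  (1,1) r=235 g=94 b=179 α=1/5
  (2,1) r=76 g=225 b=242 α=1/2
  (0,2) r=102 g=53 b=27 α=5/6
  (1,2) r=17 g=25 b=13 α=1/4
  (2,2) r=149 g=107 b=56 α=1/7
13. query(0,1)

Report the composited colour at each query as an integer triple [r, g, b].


(1,1) stack=L1,L2; from [0,0,0]:
L1 α=0: [0, 0, 0]
L2 α=0: [0, 0, 0]
= [0, 0, 0]

at x=2,y=2 over L1,L2:
after L1 α=1/4: [37, 13/4, 31]
after L2 α=1/2: [39, 413/8, 49/2]
→ [39, 52, 24]

query (0,0) [L1,L3] — begin 0,0,0
+L1 (α=2/5) → [498/5, 252/5, 138/5]
+L3 (α=3/5) → [1821/25, 2889/25, 1986/25]
rounded: [73, 116, 79]

(1,0) stack=L1,L3,L4; from [0,0,0]:
+L1 (α=1/4) → [30, 13/4, 59]
+L3 (α=2/7) → [80, 153/28, 443/7]
+L4 (α=1/6) → [619/6, 6841/168, 1023/14]
= [103, 41, 73]

query (2,1) [L1,L3,L4] — begin 0,0,0
after L1 α=1/2: [5/2, 49/2, 79]
after L3 α=1/2: [439/4, 149/4, 155/2]
after L4 α=2/3: [631/12, 997/12, 995/6]
rounded: [53, 83, 166]

query (0,1) [L1,L3,L4,L5,L6] — begin 0,0,0
+L1 (α=1/2) → [107/2, 31, 197/2]
+L3 (α=1/5) → [294/5, 234/5, 522/5]
+L4 (α=0) → [294/5, 234/5, 522/5]
+L5 (α=1/3) → [878/15, 556/5, 718/5]
+L6 (α=1/3) → [5371/45, 619/5, 587/5]
→ [119, 124, 117]


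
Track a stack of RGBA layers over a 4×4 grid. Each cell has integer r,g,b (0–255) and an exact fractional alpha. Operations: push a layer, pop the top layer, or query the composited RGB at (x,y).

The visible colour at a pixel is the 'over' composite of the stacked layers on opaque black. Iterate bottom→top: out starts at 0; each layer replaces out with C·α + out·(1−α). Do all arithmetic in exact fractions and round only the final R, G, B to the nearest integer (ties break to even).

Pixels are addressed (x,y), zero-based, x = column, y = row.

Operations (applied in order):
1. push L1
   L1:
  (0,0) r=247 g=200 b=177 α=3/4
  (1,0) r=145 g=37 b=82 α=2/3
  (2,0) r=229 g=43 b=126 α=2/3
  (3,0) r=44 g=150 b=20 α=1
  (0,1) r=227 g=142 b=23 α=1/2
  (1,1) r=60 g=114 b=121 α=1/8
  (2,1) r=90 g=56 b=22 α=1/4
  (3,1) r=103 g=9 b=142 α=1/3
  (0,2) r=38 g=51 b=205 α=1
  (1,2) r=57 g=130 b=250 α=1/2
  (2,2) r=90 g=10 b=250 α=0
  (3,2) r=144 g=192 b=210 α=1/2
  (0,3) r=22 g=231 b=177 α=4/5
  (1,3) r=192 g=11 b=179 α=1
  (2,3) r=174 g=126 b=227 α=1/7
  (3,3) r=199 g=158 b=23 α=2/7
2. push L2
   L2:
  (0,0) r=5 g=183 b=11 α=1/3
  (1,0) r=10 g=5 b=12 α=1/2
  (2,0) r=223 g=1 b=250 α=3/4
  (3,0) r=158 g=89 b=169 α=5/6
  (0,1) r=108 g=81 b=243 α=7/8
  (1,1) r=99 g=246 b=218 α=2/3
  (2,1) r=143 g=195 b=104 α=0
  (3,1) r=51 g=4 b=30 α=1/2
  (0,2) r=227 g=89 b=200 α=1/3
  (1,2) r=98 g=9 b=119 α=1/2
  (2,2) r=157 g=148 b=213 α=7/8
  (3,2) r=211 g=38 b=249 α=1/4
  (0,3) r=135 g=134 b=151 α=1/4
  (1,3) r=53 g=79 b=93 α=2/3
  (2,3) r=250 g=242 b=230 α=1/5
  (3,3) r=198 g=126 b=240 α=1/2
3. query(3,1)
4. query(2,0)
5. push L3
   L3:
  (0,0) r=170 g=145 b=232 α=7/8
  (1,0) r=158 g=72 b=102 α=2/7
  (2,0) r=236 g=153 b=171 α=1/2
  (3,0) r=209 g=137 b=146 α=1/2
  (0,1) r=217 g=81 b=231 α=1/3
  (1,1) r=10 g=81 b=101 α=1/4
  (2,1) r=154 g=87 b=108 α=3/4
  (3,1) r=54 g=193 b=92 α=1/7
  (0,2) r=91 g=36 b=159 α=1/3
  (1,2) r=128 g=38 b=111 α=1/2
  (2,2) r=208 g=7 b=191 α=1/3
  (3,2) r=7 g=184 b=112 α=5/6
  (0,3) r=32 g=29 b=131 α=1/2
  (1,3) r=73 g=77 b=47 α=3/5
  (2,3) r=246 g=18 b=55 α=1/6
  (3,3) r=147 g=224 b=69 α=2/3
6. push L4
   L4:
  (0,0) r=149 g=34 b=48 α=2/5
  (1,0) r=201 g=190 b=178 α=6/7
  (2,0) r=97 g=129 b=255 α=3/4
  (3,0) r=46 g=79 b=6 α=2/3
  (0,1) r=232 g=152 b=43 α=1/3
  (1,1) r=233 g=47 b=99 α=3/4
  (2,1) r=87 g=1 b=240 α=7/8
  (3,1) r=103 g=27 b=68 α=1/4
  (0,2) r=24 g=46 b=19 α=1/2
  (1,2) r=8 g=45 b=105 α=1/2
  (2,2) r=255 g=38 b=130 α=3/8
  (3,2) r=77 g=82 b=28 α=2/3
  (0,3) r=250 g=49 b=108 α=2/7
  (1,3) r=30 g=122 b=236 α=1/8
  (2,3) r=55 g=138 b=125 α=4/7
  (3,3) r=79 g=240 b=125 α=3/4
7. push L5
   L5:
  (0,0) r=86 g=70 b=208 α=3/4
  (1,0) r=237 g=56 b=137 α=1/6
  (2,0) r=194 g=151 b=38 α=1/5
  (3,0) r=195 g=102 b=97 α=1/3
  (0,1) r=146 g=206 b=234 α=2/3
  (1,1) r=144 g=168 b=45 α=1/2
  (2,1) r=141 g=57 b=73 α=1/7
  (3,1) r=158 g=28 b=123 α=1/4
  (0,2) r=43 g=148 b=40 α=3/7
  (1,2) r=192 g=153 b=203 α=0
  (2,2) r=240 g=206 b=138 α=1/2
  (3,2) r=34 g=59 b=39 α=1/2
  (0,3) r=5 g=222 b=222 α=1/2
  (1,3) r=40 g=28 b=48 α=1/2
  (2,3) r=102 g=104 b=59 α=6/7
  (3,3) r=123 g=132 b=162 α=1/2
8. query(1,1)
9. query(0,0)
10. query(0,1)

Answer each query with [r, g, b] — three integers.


query (3,1) [L1,L2] — begin 0,0,0
L1 α=1/3: [103/3, 3, 142/3]
L2 α=1/2: [128/3, 7/2, 116/3]
→ [43, 4, 39]

at x=2,y=0 over L1,L2:
+L1 (α=2/3) → [458/3, 86/3, 84]
+L2 (α=3/4) → [2465/12, 95/12, 417/2]
→ [205, 8, 208]

(1,1) stack=L1,L2,L3,L4,L5; from [0,0,0]:
after L1 α=1/8: [15/2, 57/4, 121/8]
after L2 α=2/3: [137/2, 675/4, 1203/8]
after L3 α=1/4: [431/8, 2349/16, 4417/32]
after L4 α=3/4: [6023/32, 4605/64, 13921/128]
after L5 α=1/2: [10631/64, 15357/128, 19681/256]
= [166, 120, 77]

(0,0) stack=L1,L2,L3,L4,L5; from [0,0,0]:
L1 α=3/4: [741/4, 150, 531/4]
L2 α=1/3: [751/6, 161, 553/6]
L3 α=7/8: [7891/48, 147, 10297/48]
L4 α=2/5: [12659/80, 509/5, 11833/80]
L5 α=3/4: [33299/320, 1559/20, 61753/320]
→ [104, 78, 193]

at x=0,y=1 over L1,L2,L3,L4,L5:
after L1 α=1/2: [227/2, 71, 23/2]
after L2 α=7/8: [1739/16, 319/4, 3425/16]
after L3 α=1/3: [3475/24, 481/6, 5273/24]
after L4 α=1/3: [6259/36, 937/9, 5789/36]
after L5 α=2/3: [16771/108, 4645/27, 22637/108]
rounded: [155, 172, 210]


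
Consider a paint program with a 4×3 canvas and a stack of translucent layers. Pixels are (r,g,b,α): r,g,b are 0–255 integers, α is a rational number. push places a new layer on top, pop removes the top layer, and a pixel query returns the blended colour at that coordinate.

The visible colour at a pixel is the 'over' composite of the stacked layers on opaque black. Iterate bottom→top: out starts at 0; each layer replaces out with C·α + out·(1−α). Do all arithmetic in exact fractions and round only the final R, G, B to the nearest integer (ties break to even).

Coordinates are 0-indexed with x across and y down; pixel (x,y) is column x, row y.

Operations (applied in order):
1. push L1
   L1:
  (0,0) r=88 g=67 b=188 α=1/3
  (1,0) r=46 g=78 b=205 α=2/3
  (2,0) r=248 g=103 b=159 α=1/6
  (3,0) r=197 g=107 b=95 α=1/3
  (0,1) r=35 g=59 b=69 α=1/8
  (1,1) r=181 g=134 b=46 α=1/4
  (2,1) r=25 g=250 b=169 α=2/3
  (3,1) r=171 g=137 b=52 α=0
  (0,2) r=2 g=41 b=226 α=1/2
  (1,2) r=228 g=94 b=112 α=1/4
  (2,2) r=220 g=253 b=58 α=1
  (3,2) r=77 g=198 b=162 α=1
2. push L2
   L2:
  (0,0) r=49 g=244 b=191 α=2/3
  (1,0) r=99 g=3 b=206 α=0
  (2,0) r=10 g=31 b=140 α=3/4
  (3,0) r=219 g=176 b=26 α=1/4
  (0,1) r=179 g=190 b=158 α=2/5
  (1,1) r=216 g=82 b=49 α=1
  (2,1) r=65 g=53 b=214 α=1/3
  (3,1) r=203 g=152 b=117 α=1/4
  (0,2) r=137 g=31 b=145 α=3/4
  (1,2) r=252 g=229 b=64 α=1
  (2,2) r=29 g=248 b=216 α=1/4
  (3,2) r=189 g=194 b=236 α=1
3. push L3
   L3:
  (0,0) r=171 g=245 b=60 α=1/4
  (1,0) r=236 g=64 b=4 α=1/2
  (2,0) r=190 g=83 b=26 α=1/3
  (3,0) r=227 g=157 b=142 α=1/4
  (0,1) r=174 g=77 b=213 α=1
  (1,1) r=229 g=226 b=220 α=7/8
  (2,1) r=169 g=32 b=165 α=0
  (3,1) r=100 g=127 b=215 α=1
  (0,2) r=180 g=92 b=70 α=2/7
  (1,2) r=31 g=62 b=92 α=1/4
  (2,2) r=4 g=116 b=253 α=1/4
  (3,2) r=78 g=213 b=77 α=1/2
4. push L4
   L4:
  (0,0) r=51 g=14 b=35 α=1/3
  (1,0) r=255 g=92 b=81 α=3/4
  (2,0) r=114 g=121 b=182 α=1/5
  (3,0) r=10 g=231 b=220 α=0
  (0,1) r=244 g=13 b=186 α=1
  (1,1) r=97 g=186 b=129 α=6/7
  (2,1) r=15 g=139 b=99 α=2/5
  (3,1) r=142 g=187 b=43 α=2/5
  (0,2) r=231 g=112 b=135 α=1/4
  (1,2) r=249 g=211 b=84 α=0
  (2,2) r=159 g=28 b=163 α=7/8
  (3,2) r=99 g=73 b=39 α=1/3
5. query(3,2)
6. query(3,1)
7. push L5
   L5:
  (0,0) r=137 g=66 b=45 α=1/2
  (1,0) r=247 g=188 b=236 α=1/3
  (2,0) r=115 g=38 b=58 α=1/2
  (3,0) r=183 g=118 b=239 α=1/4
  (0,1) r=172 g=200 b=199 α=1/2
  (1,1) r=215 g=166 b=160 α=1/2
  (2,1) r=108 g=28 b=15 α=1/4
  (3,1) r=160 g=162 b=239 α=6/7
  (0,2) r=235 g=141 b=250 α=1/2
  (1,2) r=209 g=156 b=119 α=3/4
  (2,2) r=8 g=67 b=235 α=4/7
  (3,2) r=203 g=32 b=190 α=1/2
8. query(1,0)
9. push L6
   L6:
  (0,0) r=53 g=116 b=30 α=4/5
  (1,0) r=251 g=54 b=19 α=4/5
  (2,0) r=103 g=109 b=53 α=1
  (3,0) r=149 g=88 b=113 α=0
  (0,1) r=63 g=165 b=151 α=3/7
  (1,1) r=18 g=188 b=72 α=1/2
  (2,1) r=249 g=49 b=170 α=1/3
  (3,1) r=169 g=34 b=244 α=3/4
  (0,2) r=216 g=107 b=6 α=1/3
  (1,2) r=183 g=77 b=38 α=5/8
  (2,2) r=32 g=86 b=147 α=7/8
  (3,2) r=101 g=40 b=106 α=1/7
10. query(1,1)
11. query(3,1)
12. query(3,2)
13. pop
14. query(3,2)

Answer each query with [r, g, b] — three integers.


query (3,2) [L1,L2,L3,L4] — begin 0,0,0
L1 α=1: [77, 198, 162]
L2 α=1: [189, 194, 236]
L3 α=1/2: [267/2, 407/2, 313/2]
L4 α=1/3: [122, 160, 352/3]
= [122, 160, 117]

at x=3,y=1 over L1,L2,L3,L4:
L1 α=0: [0, 0, 0]
L2 α=1/4: [203/4, 38, 117/4]
L3 α=1: [100, 127, 215]
L4 α=2/5: [584/5, 151, 731/5]
= [117, 151, 146]

(1,0) stack=L1,L2,L3,L4,L5; from [0,0,0]:
after L1 α=2/3: [92/3, 52, 410/3]
after L2 α=0: [92/3, 52, 410/3]
after L3 α=1/2: [400/3, 58, 211/3]
after L4 α=3/4: [2695/12, 167/2, 235/3]
after L5 α=1/3: [4177/18, 355/3, 1178/9]
rounded: [232, 118, 131]

at x=1,y=1 over L1,L2,L3,L4,L5,L6:
after L1 α=1/4: [181/4, 67/2, 23/2]
after L2 α=1: [216, 82, 49]
after L3 α=7/8: [1819/8, 208, 1589/8]
after L4 α=6/7: [925/8, 1324/7, 7781/56]
after L5 α=1/2: [2645/16, 1243/7, 16741/112]
after L6 α=1/2: [2933/32, 2559/14, 24805/224]
→ [92, 183, 111]

(3,1) stack=L1,L2,L3,L4,L5,L6; from [0,0,0]:
after L1 α=0: [0, 0, 0]
after L2 α=1/4: [203/4, 38, 117/4]
after L3 α=1: [100, 127, 215]
after L4 α=2/5: [584/5, 151, 731/5]
after L5 α=6/7: [5384/35, 1123/7, 7901/35]
after L6 α=3/4: [23129/140, 1837/28, 33521/140]
= [165, 66, 239]

at x=3,y=2 over L1,L2,L3,L4,L5,L6:
L1 α=1: [77, 198, 162]
L2 α=1: [189, 194, 236]
L3 α=1/2: [267/2, 407/2, 313/2]
L4 α=1/3: [122, 160, 352/3]
L5 α=1/2: [325/2, 96, 461/3]
L6 α=1/7: [1076/7, 88, 1028/7]
rounded: [154, 88, 147]

(3,2) stack=L1,L2,L3,L4,L5; from [0,0,0]:
after L1 α=1: [77, 198, 162]
after L2 α=1: [189, 194, 236]
after L3 α=1/2: [267/2, 407/2, 313/2]
after L4 α=1/3: [122, 160, 352/3]
after L5 α=1/2: [325/2, 96, 461/3]
→ [162, 96, 154]


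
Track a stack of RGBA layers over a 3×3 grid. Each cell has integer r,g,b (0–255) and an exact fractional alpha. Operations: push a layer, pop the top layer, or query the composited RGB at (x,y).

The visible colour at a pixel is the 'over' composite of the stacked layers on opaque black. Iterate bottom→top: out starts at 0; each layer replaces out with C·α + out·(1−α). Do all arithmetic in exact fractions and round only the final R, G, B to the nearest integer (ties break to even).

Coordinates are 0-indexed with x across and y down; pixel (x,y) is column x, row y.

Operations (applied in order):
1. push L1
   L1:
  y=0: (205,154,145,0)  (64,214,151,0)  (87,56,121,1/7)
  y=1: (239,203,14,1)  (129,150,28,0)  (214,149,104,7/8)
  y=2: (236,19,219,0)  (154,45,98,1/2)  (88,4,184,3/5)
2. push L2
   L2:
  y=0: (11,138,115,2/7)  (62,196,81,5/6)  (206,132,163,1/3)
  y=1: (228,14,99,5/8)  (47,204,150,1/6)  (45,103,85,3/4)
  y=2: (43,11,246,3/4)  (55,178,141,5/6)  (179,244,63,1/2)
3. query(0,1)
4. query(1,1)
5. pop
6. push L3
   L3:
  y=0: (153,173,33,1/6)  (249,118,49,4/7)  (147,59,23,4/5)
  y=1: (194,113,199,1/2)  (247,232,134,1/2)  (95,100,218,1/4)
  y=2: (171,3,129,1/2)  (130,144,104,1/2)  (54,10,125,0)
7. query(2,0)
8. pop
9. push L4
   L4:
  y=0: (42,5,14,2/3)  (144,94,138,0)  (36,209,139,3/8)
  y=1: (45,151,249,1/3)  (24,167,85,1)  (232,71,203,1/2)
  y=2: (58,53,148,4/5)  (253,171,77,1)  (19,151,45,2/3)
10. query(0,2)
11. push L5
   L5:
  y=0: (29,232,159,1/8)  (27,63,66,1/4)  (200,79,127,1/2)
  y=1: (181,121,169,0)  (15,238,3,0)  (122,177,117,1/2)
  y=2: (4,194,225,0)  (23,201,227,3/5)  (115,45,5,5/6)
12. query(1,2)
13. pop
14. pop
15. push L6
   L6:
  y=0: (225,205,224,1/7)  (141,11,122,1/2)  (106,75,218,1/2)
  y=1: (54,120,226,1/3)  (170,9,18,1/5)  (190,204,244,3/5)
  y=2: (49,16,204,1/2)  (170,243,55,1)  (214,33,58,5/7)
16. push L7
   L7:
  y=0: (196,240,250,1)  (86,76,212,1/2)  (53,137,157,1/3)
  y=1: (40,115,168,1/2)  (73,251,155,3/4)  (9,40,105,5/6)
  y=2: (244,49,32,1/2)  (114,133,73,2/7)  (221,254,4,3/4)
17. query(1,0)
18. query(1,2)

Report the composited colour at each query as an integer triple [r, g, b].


(0,1) stack=L1,L2; from [0,0,0]:
L1 α=1: [239, 203, 14]
L2 α=5/8: [1857/8, 679/8, 537/8]
= [232, 85, 67]

(1,1) stack=L1,L2; from [0,0,0]:
after L1 α=0: [0, 0, 0]
after L2 α=1/6: [47/6, 34, 25]
rounded: [8, 34, 25]

(2,0) stack=L1,L3; from [0,0,0]:
+L1 (α=1/7) → [87/7, 8, 121/7]
+L3 (α=4/5) → [4203/35, 244/5, 153/7]
rounded: [120, 49, 22]

at x=0,y=2 over L1,L4:
after L1 α=0: [0, 0, 0]
after L4 α=4/5: [232/5, 212/5, 592/5]
→ [46, 42, 118]

at x=1,y=2 over L1,L4,L5:
L1 α=1/2: [77, 45/2, 49]
L4 α=1: [253, 171, 77]
L5 α=3/5: [115, 189, 167]
rounded: [115, 189, 167]

at x=1,y=0 over L1,L6,L7:
+L1 (α=0) → [0, 0, 0]
+L6 (α=1/2) → [141/2, 11/2, 61]
+L7 (α=1/2) → [313/4, 163/4, 273/2]
= [78, 41, 136]

at x=1,y=2 over L1,L6,L7:
after L1 α=1/2: [77, 45/2, 49]
after L6 α=1: [170, 243, 55]
after L7 α=2/7: [154, 1481/7, 421/7]
= [154, 212, 60]


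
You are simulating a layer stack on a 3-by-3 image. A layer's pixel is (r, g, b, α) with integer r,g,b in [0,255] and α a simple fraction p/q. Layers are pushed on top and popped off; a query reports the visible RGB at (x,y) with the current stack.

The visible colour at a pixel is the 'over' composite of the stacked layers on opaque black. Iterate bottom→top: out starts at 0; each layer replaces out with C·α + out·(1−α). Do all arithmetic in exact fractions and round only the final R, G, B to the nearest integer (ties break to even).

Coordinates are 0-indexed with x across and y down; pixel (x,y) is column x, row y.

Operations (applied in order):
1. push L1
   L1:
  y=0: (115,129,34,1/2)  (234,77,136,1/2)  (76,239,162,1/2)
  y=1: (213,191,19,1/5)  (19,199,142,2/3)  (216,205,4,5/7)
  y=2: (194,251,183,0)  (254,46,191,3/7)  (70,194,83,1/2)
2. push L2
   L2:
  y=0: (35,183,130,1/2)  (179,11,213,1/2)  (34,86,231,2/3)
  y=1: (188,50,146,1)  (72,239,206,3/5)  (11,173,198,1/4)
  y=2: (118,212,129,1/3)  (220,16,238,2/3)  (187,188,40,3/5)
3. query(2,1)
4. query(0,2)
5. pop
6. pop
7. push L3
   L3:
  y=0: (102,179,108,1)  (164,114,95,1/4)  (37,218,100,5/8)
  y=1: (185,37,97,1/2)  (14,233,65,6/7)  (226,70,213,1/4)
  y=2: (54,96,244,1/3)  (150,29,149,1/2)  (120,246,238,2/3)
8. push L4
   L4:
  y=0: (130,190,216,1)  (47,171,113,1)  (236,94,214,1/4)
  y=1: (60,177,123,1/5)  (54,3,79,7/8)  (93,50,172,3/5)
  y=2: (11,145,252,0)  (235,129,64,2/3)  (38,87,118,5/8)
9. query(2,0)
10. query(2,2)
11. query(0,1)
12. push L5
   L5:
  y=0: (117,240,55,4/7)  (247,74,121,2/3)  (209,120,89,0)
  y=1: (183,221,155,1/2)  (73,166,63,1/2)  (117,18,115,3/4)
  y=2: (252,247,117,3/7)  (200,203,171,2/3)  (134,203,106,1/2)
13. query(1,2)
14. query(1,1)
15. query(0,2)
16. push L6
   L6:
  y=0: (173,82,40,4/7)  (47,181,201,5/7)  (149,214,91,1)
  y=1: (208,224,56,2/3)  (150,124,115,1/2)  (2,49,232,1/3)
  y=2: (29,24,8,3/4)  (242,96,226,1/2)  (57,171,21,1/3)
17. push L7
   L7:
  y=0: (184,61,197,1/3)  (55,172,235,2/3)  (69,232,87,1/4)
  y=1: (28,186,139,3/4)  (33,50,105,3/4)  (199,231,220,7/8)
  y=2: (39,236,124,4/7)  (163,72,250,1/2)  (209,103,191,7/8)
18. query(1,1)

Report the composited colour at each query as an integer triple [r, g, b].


at x=2,y=1 over L1,L2:
after L1 α=5/7: [1080/7, 1025/7, 20/7]
after L2 α=1/4: [3317/28, 2143/14, 723/14]
= [118, 153, 52]

(0,2) stack=L1,L2; from [0,0,0]:
L1 α=0: [0, 0, 0]
L2 α=1/3: [118/3, 212/3, 43]
→ [39, 71, 43]

(2,0) stack=L3,L4; from [0,0,0]:
L3 α=5/8: [185/8, 545/4, 125/2]
L4 α=1/4: [2443/32, 2011/16, 803/8]
→ [76, 126, 100]

(2,2) stack=L3,L4; from [0,0,0]:
after L3 α=2/3: [80, 164, 476/3]
after L4 α=5/8: [215/4, 927/8, 533/4]
→ [54, 116, 133]

(0,1) stack=L3,L4; from [0,0,0]:
L3 α=1/2: [185/2, 37/2, 97/2]
L4 α=1/5: [86, 251/5, 317/5]
rounded: [86, 50, 63]

query (1,2) [L3,L4,L5] — begin 0,0,0
+L3 (α=1/2) → [75, 29/2, 149/2]
+L4 (α=2/3) → [545/3, 545/6, 135/2]
+L5 (α=2/3) → [1745/9, 2981/18, 273/2]
= [194, 166, 136]

(1,1) stack=L3,L4,L5; from [0,0,0]:
L3 α=6/7: [12, 1398/7, 390/7]
L4 α=7/8: [195/4, 1545/56, 4261/56]
L5 α=1/2: [487/8, 10841/112, 7789/112]
→ [61, 97, 70]

(0,2) stack=L3,L4,L5; from [0,0,0]:
+L3 (α=1/3) → [18, 32, 244/3]
+L4 (α=0) → [18, 32, 244/3]
+L5 (α=3/7) → [828/7, 869/7, 2029/21]
= [118, 124, 97]

query (1,1) [L3,L4,L5,L6,L7] — begin 0,0,0
L3 α=6/7: [12, 1398/7, 390/7]
L4 α=7/8: [195/4, 1545/56, 4261/56]
L5 α=1/2: [487/8, 10841/112, 7789/112]
L6 α=1/2: [1687/16, 24729/224, 20669/224]
L7 α=3/4: [3271/64, 58329/896, 91229/896]
→ [51, 65, 102]


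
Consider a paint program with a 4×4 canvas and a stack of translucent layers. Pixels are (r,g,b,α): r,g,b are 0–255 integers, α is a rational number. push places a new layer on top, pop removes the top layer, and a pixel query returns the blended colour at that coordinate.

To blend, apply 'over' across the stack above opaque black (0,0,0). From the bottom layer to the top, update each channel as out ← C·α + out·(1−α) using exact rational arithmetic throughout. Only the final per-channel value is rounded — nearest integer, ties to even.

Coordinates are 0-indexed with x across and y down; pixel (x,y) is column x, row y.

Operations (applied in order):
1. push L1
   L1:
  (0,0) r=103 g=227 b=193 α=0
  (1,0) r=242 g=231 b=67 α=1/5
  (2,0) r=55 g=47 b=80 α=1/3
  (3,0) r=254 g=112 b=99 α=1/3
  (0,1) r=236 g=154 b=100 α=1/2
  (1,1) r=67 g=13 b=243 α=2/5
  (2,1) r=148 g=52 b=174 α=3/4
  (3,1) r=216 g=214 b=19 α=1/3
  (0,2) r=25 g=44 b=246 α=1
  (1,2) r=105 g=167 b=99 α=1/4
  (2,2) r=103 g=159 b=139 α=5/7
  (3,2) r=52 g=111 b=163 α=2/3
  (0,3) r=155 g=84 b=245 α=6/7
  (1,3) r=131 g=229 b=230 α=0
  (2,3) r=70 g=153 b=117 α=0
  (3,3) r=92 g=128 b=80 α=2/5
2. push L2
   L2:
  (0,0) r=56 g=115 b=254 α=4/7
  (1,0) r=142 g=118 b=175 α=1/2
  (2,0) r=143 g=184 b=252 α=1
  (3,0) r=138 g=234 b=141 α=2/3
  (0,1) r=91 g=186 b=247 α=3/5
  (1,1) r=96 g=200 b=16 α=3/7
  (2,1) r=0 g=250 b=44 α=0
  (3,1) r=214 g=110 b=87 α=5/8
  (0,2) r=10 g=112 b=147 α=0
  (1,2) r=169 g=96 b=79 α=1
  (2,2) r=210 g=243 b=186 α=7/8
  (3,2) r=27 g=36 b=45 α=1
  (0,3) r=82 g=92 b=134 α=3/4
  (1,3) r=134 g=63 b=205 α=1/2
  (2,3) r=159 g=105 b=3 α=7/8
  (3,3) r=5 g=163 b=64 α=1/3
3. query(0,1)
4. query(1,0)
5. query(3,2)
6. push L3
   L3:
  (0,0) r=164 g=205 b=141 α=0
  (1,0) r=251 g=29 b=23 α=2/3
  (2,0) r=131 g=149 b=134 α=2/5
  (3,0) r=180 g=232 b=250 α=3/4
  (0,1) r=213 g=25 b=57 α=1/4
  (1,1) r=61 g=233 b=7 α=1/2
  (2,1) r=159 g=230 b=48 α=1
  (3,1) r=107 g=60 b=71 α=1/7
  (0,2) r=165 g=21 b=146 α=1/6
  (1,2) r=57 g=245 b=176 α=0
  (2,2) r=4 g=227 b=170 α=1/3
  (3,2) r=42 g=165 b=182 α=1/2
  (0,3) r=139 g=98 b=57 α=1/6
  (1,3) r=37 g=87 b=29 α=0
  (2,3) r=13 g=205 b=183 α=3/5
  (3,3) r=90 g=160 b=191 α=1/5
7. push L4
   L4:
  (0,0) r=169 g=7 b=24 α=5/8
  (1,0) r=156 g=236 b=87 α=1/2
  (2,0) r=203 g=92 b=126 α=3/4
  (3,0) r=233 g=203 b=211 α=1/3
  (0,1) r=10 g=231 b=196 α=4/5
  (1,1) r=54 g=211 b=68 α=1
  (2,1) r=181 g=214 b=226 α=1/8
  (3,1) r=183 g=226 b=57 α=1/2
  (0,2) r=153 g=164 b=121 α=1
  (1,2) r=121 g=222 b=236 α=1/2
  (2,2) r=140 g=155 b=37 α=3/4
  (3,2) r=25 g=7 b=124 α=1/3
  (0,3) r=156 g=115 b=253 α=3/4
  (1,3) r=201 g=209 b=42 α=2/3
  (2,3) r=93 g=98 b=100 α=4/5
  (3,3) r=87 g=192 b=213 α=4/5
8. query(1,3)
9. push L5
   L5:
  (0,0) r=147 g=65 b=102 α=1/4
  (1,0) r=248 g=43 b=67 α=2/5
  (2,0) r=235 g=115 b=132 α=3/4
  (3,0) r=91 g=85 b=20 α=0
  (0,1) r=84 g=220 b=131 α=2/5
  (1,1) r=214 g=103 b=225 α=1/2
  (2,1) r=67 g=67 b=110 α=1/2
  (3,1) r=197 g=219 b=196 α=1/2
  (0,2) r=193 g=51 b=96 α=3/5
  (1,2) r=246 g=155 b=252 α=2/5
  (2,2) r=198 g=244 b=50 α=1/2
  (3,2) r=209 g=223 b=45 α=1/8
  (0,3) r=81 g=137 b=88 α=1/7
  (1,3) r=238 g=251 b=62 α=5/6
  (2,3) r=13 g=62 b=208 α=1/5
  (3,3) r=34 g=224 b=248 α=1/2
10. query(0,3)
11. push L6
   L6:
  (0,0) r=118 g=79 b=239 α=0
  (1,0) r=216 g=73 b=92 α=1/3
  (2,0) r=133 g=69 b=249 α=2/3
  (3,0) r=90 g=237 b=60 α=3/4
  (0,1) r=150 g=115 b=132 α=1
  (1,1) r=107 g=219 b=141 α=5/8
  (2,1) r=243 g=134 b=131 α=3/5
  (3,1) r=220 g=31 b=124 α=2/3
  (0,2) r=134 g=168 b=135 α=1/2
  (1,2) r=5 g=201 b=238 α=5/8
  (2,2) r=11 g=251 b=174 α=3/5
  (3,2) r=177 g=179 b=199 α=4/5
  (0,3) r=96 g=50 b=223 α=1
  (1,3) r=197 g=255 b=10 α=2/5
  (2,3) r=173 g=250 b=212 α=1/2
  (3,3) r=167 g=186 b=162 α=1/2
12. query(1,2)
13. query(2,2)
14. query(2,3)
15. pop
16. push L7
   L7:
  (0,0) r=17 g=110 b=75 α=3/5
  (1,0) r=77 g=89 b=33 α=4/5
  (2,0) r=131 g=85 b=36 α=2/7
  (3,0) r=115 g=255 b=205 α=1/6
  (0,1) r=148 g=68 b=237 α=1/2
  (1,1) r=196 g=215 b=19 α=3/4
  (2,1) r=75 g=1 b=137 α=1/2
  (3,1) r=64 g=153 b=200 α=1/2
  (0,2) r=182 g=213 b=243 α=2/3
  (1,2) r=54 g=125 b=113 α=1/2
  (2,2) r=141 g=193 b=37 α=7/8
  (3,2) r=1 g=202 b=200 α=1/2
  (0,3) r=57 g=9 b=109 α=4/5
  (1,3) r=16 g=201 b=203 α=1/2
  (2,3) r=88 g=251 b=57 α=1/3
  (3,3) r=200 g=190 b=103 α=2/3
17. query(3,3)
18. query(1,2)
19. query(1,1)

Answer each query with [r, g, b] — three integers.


query (0,1) [L1,L2] — begin 0,0,0
L1 α=1/2: [118, 77, 50]
L2 α=3/5: [509/5, 712/5, 841/5]
= [102, 142, 168]

query (1,0) [L1,L2] — begin 0,0,0
after L1 α=1/5: [242/5, 231/5, 67/5]
after L2 α=1/2: [476/5, 821/10, 471/5]
→ [95, 82, 94]

(3,2) stack=L1,L2; from [0,0,0]:
+L1 (α=2/3) → [104/3, 74, 326/3]
+L2 (α=1) → [27, 36, 45]
rounded: [27, 36, 45]

at x=1,y=3 over L1,L2,L3,L4:
L1 α=0: [0, 0, 0]
L2 α=1/2: [67, 63/2, 205/2]
L3 α=0: [67, 63/2, 205/2]
L4 α=2/3: [469/3, 899/6, 373/6]
rounded: [156, 150, 62]

(0,3) stack=L1,L2,L3,L4,L5; from [0,0,0]:
L1 α=6/7: [930/7, 72, 210]
L2 α=3/4: [663/7, 87, 153]
L3 α=1/6: [2144/21, 533/6, 137]
L4 α=3/4: [2993/21, 2603/24, 224]
L5 α=1/7: [6553/49, 3151/28, 1432/7]
= [134, 113, 205]

(1,2) stack=L1,L2,L3,L4,L5,L6; from [0,0,0]:
after L1 α=1/4: [105/4, 167/4, 99/4]
after L2 α=1: [169, 96, 79]
after L3 α=0: [169, 96, 79]
after L4 α=1/2: [145, 159, 315/2]
after L5 α=2/5: [927/5, 787/5, 1953/10]
after L6 α=5/8: [1453/20, 3693/20, 17759/80]
= [73, 185, 222]

at x=2,y=2 over L1,L2,L3,L4,L5,L6:
+L1 (α=5/7) → [515/7, 795/7, 695/7]
+L2 (α=7/8) → [10805/56, 6351/28, 9809/56]
+L3 (α=1/3) → [3639/28, 9529/42, 14569/84]
+L4 (α=3/4) → [15399/112, 29059/168, 23893/336]
+L5 (α=1/2) → [37575/224, 70051/336, 40693/672]
+L6 (α=3/5) → [41271/560, 39311/168, 43217/336]
= [74, 234, 129]

(2,3) stack=L1,L2,L3,L4,L5,L6; from [0,0,0]:
L1 α=0: [0, 0, 0]
L2 α=7/8: [1113/8, 735/8, 21/8]
L3 α=3/5: [1269/20, 639/4, 2217/20]
L4 α=4/5: [8709/100, 2207/20, 10217/100]
L5 α=1/5: [9034/125, 2517/25, 15417/125]
L6 α=1/2: [30659/250, 8767/50, 41917/250]
= [123, 175, 168]

(3,3) stack=L1,L2,L3,L4,L5,L7; from [0,0,0]:
L1 α=2/5: [184/5, 256/5, 32]
L2 α=1/3: [131/5, 1327/15, 128/3]
L3 α=1/5: [974/25, 7708/75, 217/3]
L4 α=4/5: [9674/125, 65308/375, 2773/15]
L5 α=1/2: [6962/125, 74654/375, 6493/30]
L7 α=2/3: [56962/375, 217154/1125, 12673/90]
= [152, 193, 141]

at x=1,y=2 over L1,L2,L3,L4,L5,L7:
L1 α=1/4: [105/4, 167/4, 99/4]
L2 α=1: [169, 96, 79]
L3 α=0: [169, 96, 79]
L4 α=1/2: [145, 159, 315/2]
L5 α=2/5: [927/5, 787/5, 1953/10]
L7 α=1/2: [1197/10, 706/5, 3083/20]
rounded: [120, 141, 154]

at x=1,y=1 over L1,L2,L3,L4,L5,L7:
L1 α=2/5: [134/5, 26/5, 486/5]
L2 α=3/7: [1976/35, 3104/35, 312/5]
L3 α=1/2: [4111/70, 11259/70, 347/10]
L4 α=1: [54, 211, 68]
L5 α=1/2: [134, 157, 293/2]
L7 α=3/4: [361/2, 401/2, 407/8]
rounded: [180, 200, 51]


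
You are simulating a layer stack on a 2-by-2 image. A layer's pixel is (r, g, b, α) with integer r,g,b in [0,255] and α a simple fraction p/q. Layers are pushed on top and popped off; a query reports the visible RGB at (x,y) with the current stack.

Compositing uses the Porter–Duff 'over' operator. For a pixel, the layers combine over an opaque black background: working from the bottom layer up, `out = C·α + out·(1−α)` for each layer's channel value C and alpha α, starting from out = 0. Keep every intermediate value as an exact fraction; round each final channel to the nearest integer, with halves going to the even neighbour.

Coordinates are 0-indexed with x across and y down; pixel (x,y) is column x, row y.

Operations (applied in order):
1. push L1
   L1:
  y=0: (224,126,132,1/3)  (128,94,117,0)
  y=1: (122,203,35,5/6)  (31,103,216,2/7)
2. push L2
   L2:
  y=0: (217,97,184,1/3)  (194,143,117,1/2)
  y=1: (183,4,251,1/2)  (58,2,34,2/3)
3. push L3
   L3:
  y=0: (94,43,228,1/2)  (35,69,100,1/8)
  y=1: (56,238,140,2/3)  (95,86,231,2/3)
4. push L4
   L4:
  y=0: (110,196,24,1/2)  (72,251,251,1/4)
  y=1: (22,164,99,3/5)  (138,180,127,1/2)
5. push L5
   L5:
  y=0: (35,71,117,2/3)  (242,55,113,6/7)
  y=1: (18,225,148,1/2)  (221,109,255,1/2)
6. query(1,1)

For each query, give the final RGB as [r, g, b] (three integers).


at x=1,y=1 over L1,L2,L3,L4,L5:
after L1 α=2/7: [62/7, 206/7, 432/7]
after L2 α=2/3: [874/21, 78/7, 908/21]
after L3 α=2/3: [4864/63, 1282/21, 10610/63]
after L4 α=1/2: [6779/63, 2531/21, 18611/126]
after L5 α=1/2: [10351/63, 2410/21, 50741/252]
→ [164, 115, 201]


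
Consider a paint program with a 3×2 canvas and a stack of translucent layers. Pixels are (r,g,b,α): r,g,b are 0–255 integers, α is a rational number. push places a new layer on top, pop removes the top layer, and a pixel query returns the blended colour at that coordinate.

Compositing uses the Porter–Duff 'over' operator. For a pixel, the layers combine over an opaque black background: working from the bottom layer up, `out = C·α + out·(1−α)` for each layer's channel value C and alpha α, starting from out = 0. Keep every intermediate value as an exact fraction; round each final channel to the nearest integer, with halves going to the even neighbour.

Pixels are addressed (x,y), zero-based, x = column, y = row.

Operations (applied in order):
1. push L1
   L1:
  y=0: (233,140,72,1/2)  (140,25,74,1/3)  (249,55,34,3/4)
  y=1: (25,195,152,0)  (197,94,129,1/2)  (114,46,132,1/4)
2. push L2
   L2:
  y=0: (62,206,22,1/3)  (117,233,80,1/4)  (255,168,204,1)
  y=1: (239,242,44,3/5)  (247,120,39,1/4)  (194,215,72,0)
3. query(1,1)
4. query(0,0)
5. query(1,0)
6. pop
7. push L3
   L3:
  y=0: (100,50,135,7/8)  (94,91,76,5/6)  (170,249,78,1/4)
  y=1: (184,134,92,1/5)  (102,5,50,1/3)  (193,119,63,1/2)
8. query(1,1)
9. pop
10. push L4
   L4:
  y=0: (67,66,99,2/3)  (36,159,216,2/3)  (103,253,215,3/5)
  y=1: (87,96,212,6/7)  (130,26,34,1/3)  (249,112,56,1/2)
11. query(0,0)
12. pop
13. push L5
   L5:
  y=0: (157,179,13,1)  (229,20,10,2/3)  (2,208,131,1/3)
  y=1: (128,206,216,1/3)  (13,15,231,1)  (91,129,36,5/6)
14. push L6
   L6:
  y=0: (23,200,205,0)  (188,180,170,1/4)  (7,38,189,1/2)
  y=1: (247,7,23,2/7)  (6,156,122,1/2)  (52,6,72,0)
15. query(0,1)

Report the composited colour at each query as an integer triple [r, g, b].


query (1,1) [L1,L2] — begin 0,0,0
+L1 (α=1/2) → [197/2, 47, 129/2]
+L2 (α=1/4) → [1085/8, 261/4, 465/8]
= [136, 65, 58]

(0,0) stack=L1,L2; from [0,0,0]:
L1 α=1/2: [233/2, 70, 36]
L2 α=1/3: [295/3, 346/3, 94/3]
rounded: [98, 115, 31]

at x=1,y=0 over L1,L2:
+L1 (α=1/3) → [140/3, 25/3, 74/3]
+L2 (α=1/4) → [257/4, 129/2, 77/2]
→ [64, 64, 38]

at x=1,y=1 over L1,L3:
L1 α=1/2: [197/2, 47, 129/2]
L3 α=1/3: [299/3, 33, 179/3]
= [100, 33, 60]

query (0,0) [L1,L4] — begin 0,0,0
+L1 (α=1/2) → [233/2, 70, 36]
+L4 (α=2/3) → [167/2, 202/3, 78]
rounded: [84, 67, 78]

query (0,1) [L1,L5,L6] — begin 0,0,0
after L1 α=0: [0, 0, 0]
after L5 α=1/3: [128/3, 206/3, 72]
after L6 α=2/7: [2122/21, 1072/21, 58]
= [101, 51, 58]


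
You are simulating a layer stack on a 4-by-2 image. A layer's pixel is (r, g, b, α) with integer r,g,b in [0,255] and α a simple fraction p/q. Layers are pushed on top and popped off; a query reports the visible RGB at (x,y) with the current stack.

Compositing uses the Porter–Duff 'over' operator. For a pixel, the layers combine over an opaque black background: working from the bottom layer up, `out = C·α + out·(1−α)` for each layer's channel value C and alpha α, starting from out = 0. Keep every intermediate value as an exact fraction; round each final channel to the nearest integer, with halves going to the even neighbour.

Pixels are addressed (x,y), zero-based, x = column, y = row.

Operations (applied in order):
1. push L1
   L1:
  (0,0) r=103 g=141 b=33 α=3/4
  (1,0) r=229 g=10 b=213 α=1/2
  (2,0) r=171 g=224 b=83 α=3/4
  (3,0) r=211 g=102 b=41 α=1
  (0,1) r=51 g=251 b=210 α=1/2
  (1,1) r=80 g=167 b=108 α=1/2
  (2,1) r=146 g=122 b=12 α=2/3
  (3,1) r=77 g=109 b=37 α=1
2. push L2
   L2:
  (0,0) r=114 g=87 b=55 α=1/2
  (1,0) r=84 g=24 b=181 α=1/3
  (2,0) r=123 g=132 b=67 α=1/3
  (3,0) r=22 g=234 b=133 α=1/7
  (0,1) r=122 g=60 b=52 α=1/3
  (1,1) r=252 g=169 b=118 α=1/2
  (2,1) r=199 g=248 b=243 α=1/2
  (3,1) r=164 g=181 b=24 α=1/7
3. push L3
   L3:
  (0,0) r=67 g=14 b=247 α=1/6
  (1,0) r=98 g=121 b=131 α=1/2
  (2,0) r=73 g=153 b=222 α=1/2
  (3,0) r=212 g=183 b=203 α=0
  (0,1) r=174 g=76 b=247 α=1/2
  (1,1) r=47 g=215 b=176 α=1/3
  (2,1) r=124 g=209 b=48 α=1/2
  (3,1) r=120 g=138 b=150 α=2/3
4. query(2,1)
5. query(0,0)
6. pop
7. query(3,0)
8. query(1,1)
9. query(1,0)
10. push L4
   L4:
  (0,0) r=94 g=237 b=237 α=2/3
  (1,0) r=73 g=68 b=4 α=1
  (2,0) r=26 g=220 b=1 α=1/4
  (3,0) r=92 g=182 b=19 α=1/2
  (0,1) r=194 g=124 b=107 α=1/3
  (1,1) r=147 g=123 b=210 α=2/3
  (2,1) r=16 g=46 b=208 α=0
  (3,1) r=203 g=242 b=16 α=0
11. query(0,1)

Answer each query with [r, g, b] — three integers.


(2,1) stack=L1,L2,L3; from [0,0,0]:
after L1 α=2/3: [292/3, 244/3, 8]
after L2 α=1/2: [889/6, 494/3, 251/2]
after L3 α=1/2: [1633/12, 1121/6, 347/4]
= [136, 187, 87]

query (0,0) [L1,L2,L3] — begin 0,0,0
L1 α=3/4: [309/4, 423/4, 99/4]
L2 α=1/2: [765/8, 771/8, 319/8]
L3 α=1/6: [4361/48, 3967/48, 3571/48]
= [91, 83, 74]

at x=3,y=0 over L1,L2:
+L1 (α=1) → [211, 102, 41]
+L2 (α=1/7) → [184, 846/7, 379/7]
→ [184, 121, 54]

(1,1) stack=L1,L2; from [0,0,0]:
L1 α=1/2: [40, 167/2, 54]
L2 α=1/2: [146, 505/4, 86]
→ [146, 126, 86]

query (1,0) [L1,L2] — begin 0,0,0
L1 α=1/2: [229/2, 5, 213/2]
L2 α=1/3: [313/3, 34/3, 394/3]
→ [104, 11, 131]

query (0,1) [L1,L2,L4] — begin 0,0,0
after L1 α=1/2: [51/2, 251/2, 105]
after L2 α=1/3: [173/3, 311/3, 262/3]
after L4 α=1/3: [928/9, 994/9, 845/9]
= [103, 110, 94]
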